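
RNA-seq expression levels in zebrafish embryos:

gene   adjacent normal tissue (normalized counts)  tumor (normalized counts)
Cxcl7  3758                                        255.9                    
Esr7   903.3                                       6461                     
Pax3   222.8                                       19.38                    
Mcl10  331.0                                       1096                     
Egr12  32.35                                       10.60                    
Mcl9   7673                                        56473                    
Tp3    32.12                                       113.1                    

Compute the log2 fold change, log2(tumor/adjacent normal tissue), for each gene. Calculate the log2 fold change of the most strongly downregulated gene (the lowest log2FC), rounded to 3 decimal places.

log2(255.9/3758) = -3.876  (Cxcl7)
log2(6461/903.3) = 2.838  (Esr7)
log2(19.38/222.8) = -3.523  (Pax3)
log2(1096/331.0) = 1.727  (Mcl10)
log2(10.60/32.35) = -1.610  (Egr12)
log2(56473/7673) = 2.880  (Mcl9)
log2(113.1/32.12) = 1.816  (Tp3)
Cxcl7 is most strongly downregulated.

-3.876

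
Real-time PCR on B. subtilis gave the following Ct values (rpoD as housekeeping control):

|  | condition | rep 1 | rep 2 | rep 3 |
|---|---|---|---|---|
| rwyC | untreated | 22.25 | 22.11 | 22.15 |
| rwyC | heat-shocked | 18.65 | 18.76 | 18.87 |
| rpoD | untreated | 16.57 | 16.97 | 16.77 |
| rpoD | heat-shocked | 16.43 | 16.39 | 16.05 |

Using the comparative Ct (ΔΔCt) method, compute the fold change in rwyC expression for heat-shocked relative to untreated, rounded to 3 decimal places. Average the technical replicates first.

7.621

Mean Ct: rwyC untreated 22.170; rwyC heat-shocked 18.760; rpoD untreated 16.770; rpoD heat-shocked 16.290
ΔCt(untreated) = 22.170 − 16.770 = 5.400
ΔCt(heat-shocked) = 18.760 − 16.290 = 2.470
ΔΔCt = 2.470 − 5.400 = -2.930
Fold change = 2^(−(-2.930)) = 2^2.930 = 7.6211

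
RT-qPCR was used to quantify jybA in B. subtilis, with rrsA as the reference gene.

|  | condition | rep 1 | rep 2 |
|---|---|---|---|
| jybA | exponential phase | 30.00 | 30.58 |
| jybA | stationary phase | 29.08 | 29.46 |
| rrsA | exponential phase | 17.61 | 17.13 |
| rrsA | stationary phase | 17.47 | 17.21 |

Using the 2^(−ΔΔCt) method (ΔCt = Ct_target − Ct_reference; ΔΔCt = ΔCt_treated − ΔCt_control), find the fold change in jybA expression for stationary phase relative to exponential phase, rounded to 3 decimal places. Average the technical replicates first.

1.986

Mean Ct: jybA exponential phase 30.290; jybA stationary phase 29.270; rrsA exponential phase 17.370; rrsA stationary phase 17.340
ΔCt(exponential phase) = 30.290 − 17.370 = 12.920
ΔCt(stationary phase) = 29.270 − 17.340 = 11.930
ΔΔCt = 11.930 − 12.920 = -0.990
Fold change = 2^(−(-0.990)) = 2^0.990 = 1.9862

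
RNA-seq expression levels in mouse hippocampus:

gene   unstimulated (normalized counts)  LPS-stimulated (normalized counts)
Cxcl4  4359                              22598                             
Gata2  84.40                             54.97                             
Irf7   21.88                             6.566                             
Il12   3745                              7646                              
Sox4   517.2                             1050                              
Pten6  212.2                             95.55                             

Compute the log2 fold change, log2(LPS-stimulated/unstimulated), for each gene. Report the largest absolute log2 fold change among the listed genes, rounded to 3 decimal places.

log2(22598/4359) = 2.374  (Cxcl4)
log2(54.97/84.40) = -0.619  (Gata2)
log2(6.566/21.88) = -1.737  (Irf7)
log2(7646/3745) = 1.030  (Il12)
log2(1050/517.2) = 1.022  (Sox4)
log2(95.55/212.2) = -1.151  (Pten6)
The largest magnitude belongs to Cxcl4.

2.374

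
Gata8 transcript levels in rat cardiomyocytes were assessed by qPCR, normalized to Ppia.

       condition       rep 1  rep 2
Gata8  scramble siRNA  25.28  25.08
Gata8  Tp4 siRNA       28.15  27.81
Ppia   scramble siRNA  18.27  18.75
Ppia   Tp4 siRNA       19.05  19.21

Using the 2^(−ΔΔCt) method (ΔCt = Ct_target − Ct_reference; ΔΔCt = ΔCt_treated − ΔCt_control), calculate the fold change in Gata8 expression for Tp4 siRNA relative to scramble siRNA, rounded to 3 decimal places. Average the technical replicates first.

Mean Ct: Gata8 scramble siRNA 25.180; Gata8 Tp4 siRNA 27.980; Ppia scramble siRNA 18.510; Ppia Tp4 siRNA 19.130
ΔCt(scramble siRNA) = 25.180 − 18.510 = 6.670
ΔCt(Tp4 siRNA) = 27.980 − 19.130 = 8.850
ΔΔCt = 8.850 − 6.670 = 2.180
Fold change = 2^(−2.180) = 0.2207

0.221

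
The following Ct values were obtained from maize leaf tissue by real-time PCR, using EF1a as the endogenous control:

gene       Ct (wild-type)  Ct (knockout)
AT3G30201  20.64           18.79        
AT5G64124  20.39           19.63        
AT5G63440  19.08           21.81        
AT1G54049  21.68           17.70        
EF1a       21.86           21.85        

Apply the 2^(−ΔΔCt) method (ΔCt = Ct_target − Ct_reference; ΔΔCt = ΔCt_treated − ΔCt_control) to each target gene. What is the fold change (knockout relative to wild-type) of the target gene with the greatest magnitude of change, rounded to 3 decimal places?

AT3G30201: ΔΔCt = (18.79−21.85) − (20.64−21.86) = -3.06 − (-1.22) = -1.84; fold change = 2^1.84 = 3.580
AT5G64124: ΔΔCt = (19.63−21.85) − (20.39−21.86) = -2.22 − (-1.47) = -0.75; fold change = 2^0.75 = 1.682
AT5G63440: ΔΔCt = (21.81−21.85) − (19.08−21.86) = -0.04 − (-2.78) = 2.74; fold change = 2^-2.74 = 0.150
AT1G54049: ΔΔCt = (17.70−21.85) − (21.68−21.86) = -4.15 − (-0.18) = -3.97; fold change = 2^3.97 = 15.671
AT1G54049 has the largest |ΔΔCt| = 3.97.

15.671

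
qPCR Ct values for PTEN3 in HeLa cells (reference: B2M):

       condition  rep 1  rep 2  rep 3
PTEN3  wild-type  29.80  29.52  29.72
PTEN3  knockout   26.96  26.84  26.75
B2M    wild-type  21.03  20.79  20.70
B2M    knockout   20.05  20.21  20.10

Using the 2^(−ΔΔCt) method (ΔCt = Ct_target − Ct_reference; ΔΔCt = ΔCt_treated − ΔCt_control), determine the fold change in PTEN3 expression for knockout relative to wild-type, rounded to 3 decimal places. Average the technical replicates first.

4.317

Mean Ct: PTEN3 wild-type 29.680; PTEN3 knockout 26.850; B2M wild-type 20.840; B2M knockout 20.120
ΔCt(wild-type) = 29.680 − 20.840 = 8.840
ΔCt(knockout) = 26.850 − 20.120 = 6.730
ΔΔCt = 6.730 − 8.840 = -2.110
Fold change = 2^(−(-2.110)) = 2^2.110 = 4.3169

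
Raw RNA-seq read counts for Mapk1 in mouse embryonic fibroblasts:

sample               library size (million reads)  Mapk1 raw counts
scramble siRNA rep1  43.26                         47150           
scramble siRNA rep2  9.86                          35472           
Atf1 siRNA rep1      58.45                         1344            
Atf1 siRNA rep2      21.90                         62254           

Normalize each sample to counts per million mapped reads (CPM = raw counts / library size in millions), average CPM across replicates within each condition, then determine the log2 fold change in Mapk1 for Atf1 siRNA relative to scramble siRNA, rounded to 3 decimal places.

-0.710

CPM(scramble siRNA rep1) = 47150 / 43.26 = 1089.9214
CPM(scramble siRNA rep2) = 35472 / 9.86 = 3597.5659
CPM(Atf1 siRNA rep1) = 1344 / 58.45 = 22.9940
CPM(Atf1 siRNA rep2) = 62254 / 21.90 = 2842.6484
mean CPM(scramble siRNA) = 2343.7437; mean CPM(Atf1 siRNA) = 1432.8212
Fold change = 1432.8212 / 2343.7437 = 0.61134
log2(0.61134) = -0.7100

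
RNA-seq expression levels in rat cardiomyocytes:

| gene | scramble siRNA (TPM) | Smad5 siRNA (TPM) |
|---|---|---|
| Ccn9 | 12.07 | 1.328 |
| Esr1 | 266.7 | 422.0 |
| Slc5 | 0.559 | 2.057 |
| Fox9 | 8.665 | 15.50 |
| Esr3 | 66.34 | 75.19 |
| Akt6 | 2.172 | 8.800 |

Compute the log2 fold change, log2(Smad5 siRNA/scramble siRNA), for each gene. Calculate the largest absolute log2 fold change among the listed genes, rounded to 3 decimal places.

log2(1.328/12.07) = -3.184  (Ccn9)
log2(422.0/266.7) = 0.662  (Esr1)
log2(2.057/0.559) = 1.880  (Slc5)
log2(15.50/8.665) = 0.839  (Fox9)
log2(75.19/66.34) = 0.181  (Esr3)
log2(8.800/2.172) = 2.018  (Akt6)
The largest magnitude belongs to Ccn9.

3.184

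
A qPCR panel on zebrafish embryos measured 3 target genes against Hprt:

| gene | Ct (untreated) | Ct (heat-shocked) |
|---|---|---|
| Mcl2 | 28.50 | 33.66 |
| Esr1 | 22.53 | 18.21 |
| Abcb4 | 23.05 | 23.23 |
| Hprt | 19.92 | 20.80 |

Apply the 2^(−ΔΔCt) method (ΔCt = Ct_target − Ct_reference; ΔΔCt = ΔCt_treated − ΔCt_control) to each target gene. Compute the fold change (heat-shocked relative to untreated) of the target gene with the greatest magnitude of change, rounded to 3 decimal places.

Mcl2: ΔΔCt = (33.66−20.80) − (28.50−19.92) = 12.86 − 8.58 = 4.28; fold change = 2^-4.28 = 0.051
Esr1: ΔΔCt = (18.21−20.80) − (22.53−19.92) = -2.59 − 2.61 = -5.20; fold change = 2^5.20 = 36.758
Abcb4: ΔΔCt = (23.23−20.80) − (23.05−19.92) = 2.43 − 3.13 = -0.70; fold change = 2^0.70 = 1.625
Esr1 has the largest |ΔΔCt| = 5.20.

36.758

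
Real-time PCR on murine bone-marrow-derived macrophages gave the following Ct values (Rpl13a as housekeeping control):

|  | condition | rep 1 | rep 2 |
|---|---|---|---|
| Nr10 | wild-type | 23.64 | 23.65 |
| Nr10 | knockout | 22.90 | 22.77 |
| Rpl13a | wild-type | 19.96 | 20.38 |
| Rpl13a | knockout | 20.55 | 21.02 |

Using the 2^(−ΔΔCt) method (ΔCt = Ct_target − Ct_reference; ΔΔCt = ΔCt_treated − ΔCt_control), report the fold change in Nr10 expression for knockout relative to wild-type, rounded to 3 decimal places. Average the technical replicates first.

2.685

Mean Ct: Nr10 wild-type 23.645; Nr10 knockout 22.835; Rpl13a wild-type 20.170; Rpl13a knockout 20.785
ΔCt(wild-type) = 23.645 − 20.170 = 3.475
ΔCt(knockout) = 22.835 − 20.785 = 2.050
ΔΔCt = 2.050 − 3.475 = -1.425
Fold change = 2^(−(-1.425)) = 2^1.425 = 2.6851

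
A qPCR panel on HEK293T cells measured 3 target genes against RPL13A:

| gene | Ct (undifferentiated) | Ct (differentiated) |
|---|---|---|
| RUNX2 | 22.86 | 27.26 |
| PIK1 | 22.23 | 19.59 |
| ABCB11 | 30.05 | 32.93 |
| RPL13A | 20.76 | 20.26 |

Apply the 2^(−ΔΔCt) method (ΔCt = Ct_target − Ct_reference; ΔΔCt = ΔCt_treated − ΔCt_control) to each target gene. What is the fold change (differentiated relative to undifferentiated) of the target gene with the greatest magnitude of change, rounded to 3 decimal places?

RUNX2: ΔΔCt = (27.26−20.26) − (22.86−20.76) = 7.00 − 2.10 = 4.90; fold change = 2^-4.90 = 0.033
PIK1: ΔΔCt = (19.59−20.26) − (22.23−20.76) = -0.67 − 1.47 = -2.14; fold change = 2^2.14 = 4.408
ABCB11: ΔΔCt = (32.93−20.26) − (30.05−20.76) = 12.67 − 9.29 = 3.38; fold change = 2^-3.38 = 0.096
RUNX2 has the largest |ΔΔCt| = 4.90.

0.033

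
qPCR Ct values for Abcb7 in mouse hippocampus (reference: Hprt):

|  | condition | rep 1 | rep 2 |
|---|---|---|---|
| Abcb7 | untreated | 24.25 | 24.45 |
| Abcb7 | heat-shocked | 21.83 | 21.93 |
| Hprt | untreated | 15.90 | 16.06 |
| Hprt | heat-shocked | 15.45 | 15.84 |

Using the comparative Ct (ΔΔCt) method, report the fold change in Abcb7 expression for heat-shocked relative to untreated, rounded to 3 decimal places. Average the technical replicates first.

Mean Ct: Abcb7 untreated 24.350; Abcb7 heat-shocked 21.880; Hprt untreated 15.980; Hprt heat-shocked 15.645
ΔCt(untreated) = 24.350 − 15.980 = 8.370
ΔCt(heat-shocked) = 21.880 − 15.645 = 6.235
ΔΔCt = 6.235 − 8.370 = -2.135
Fold change = 2^(−(-2.135)) = 2^2.135 = 4.3924

4.392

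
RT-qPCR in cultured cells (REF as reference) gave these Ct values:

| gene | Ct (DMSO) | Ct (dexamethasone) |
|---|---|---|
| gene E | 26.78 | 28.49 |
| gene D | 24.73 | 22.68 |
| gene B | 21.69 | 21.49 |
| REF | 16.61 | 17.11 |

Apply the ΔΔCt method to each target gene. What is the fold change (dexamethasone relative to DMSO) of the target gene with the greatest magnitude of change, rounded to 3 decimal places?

gene E: ΔΔCt = (28.49−17.11) − (26.78−16.61) = 11.38 − 10.17 = 1.21; fold change = 2^-1.21 = 0.432
gene D: ΔΔCt = (22.68−17.11) − (24.73−16.61) = 5.57 − 8.12 = -2.55; fold change = 2^2.55 = 5.856
gene B: ΔΔCt = (21.49−17.11) − (21.69−16.61) = 4.38 − 5.08 = -0.70; fold change = 2^0.70 = 1.625
gene D has the largest |ΔΔCt| = 2.55.

5.856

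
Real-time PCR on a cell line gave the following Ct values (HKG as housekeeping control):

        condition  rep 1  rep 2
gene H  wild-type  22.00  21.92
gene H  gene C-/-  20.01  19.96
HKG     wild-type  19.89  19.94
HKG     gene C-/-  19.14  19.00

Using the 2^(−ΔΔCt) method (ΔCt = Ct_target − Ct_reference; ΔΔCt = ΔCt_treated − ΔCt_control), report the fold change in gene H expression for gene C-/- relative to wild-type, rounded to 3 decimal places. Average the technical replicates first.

2.189

Mean Ct: gene H wild-type 21.960; gene H gene C-/- 19.985; HKG wild-type 19.915; HKG gene C-/- 19.070
ΔCt(wild-type) = 21.960 − 19.915 = 2.045
ΔCt(gene C-/-) = 19.985 − 19.070 = 0.915
ΔΔCt = 0.915 − 2.045 = -1.130
Fold change = 2^(−(-1.130)) = 2^1.130 = 2.1886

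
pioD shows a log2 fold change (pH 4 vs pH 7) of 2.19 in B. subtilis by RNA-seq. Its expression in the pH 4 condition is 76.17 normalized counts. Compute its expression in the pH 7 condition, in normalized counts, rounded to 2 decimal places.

16.69

Fold change = 2^(2.19) = 4.5631
pH 7 expression = 76.17 / 4.5631 = 16.69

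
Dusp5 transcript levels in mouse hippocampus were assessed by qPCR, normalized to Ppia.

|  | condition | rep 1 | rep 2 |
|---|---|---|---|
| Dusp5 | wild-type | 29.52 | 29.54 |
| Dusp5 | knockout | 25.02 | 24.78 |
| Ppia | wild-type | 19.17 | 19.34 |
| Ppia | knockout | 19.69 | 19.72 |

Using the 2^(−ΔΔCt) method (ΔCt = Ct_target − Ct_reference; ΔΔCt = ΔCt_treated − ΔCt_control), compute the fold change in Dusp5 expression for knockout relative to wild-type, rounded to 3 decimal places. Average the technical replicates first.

Mean Ct: Dusp5 wild-type 29.530; Dusp5 knockout 24.900; Ppia wild-type 19.255; Ppia knockout 19.705
ΔCt(wild-type) = 29.530 − 19.255 = 10.275
ΔCt(knockout) = 24.900 − 19.705 = 5.195
ΔΔCt = 5.195 − 10.275 = -5.080
Fold change = 2^(−(-5.080)) = 2^5.080 = 33.8246

33.825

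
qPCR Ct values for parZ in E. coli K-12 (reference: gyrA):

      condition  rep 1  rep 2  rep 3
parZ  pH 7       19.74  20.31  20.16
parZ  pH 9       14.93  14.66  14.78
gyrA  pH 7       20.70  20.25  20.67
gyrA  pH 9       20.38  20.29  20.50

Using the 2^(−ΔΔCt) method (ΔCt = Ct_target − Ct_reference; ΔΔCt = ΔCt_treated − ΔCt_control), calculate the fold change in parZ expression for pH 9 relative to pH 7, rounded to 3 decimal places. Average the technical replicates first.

35.017

Mean Ct: parZ pH 7 20.070; parZ pH 9 14.790; gyrA pH 7 20.540; gyrA pH 9 20.390
ΔCt(pH 7) = 20.070 − 20.540 = -0.470
ΔCt(pH 9) = 14.790 − 20.390 = -5.600
ΔΔCt = -5.600 − (-0.470) = -5.130
Fold change = 2^(−(-5.130)) = 2^5.130 = 35.0174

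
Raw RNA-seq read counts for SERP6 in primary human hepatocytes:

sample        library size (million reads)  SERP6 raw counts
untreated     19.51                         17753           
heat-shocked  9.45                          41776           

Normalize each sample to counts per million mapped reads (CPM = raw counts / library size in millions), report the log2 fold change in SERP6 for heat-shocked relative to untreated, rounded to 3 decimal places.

CPM(untreated) = 17753 / 19.51 = 909.9436
CPM(heat-shocked) = 41776 / 9.45 = 4420.7407
Fold change = 4420.7407 / 909.9436 = 4.85826
log2(4.85826) = 2.2804

2.280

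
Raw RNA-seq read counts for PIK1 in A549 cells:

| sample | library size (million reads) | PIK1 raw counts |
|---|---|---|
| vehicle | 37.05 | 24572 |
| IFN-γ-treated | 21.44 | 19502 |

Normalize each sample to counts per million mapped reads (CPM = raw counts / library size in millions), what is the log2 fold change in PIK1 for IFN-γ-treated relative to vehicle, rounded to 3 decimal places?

0.456

CPM(vehicle) = 24572 / 37.05 = 663.2119
CPM(IFN-γ-treated) = 19502 / 21.44 = 909.6082
Fold change = 909.6082 / 663.2119 = 1.37152
log2(1.37152) = 0.4558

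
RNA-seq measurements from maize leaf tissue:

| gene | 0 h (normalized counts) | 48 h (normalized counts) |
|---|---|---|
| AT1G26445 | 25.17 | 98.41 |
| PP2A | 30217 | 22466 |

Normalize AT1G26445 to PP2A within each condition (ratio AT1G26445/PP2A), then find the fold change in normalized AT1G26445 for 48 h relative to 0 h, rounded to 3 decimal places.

AT1G26445/PP2A (0 h) = 25.17 / 30217 = 0.00083297
AT1G26445/PP2A (48 h) = 98.41 / 22466 = 0.0043804
Fold change = 0.0043804 / 0.00083297 = 5.2587

5.259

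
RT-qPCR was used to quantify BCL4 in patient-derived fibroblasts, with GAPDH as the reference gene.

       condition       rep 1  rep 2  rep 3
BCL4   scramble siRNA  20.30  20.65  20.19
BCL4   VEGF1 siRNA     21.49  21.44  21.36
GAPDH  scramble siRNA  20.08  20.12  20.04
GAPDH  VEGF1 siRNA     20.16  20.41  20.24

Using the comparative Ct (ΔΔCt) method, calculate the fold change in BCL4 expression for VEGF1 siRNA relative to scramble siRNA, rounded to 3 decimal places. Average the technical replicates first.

0.551

Mean Ct: BCL4 scramble siRNA 20.380; BCL4 VEGF1 siRNA 21.430; GAPDH scramble siRNA 20.080; GAPDH VEGF1 siRNA 20.270
ΔCt(scramble siRNA) = 20.380 − 20.080 = 0.300
ΔCt(VEGF1 siRNA) = 21.430 − 20.270 = 1.160
ΔΔCt = 1.160 − 0.300 = 0.860
Fold change = 2^(−0.860) = 0.5510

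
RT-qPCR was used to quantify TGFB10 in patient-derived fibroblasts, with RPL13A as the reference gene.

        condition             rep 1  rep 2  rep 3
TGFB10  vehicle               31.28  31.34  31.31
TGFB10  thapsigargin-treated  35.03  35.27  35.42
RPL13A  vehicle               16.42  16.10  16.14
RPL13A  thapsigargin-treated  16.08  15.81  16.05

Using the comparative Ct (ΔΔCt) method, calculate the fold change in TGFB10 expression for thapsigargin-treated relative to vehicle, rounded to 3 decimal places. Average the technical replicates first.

0.056

Mean Ct: TGFB10 vehicle 31.310; TGFB10 thapsigargin-treated 35.240; RPL13A vehicle 16.220; RPL13A thapsigargin-treated 15.980
ΔCt(vehicle) = 31.310 − 16.220 = 15.090
ΔCt(thapsigargin-treated) = 35.240 − 15.980 = 19.260
ΔΔCt = 19.260 − 15.090 = 4.170
Fold change = 2^(−4.170) = 0.0556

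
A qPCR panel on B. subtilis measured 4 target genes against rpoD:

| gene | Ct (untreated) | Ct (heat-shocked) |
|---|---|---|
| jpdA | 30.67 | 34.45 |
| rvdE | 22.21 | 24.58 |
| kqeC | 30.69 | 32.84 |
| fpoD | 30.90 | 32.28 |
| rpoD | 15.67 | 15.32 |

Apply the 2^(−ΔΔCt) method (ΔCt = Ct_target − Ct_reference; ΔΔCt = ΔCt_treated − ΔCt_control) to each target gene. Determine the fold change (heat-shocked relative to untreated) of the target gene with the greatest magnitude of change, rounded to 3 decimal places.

jpdA: ΔΔCt = (34.45−15.32) − (30.67−15.67) = 19.13 − 15.00 = 4.13; fold change = 2^-4.13 = 0.057
rvdE: ΔΔCt = (24.58−15.32) − (22.21−15.67) = 9.26 − 6.54 = 2.72; fold change = 2^-2.72 = 0.152
kqeC: ΔΔCt = (32.84−15.32) − (30.69−15.67) = 17.52 − 15.02 = 2.50; fold change = 2^-2.50 = 0.177
fpoD: ΔΔCt = (32.28−15.32) − (30.90−15.67) = 16.96 − 15.23 = 1.73; fold change = 2^-1.73 = 0.301
jpdA has the largest |ΔΔCt| = 4.13.

0.057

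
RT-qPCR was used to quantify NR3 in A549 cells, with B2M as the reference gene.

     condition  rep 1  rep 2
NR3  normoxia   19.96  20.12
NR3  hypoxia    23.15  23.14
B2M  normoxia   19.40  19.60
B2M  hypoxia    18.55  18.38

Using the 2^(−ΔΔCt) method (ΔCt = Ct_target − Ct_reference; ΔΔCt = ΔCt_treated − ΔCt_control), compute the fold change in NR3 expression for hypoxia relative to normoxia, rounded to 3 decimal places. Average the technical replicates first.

Mean Ct: NR3 normoxia 20.040; NR3 hypoxia 23.145; B2M normoxia 19.500; B2M hypoxia 18.465
ΔCt(normoxia) = 20.040 − 19.500 = 0.540
ΔCt(hypoxia) = 23.145 − 18.465 = 4.680
ΔΔCt = 4.680 − 0.540 = 4.140
Fold change = 2^(−4.140) = 0.0567

0.057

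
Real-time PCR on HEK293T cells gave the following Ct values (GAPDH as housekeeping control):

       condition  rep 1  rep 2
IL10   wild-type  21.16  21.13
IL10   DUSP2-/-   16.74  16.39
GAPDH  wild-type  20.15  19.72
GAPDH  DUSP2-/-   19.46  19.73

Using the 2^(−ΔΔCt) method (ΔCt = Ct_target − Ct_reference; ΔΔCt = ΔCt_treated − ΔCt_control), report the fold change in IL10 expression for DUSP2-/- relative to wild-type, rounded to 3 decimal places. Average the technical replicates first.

Mean Ct: IL10 wild-type 21.145; IL10 DUSP2-/- 16.565; GAPDH wild-type 19.935; GAPDH DUSP2-/- 19.595
ΔCt(wild-type) = 21.145 − 19.935 = 1.210
ΔCt(DUSP2-/-) = 16.565 − 19.595 = -3.030
ΔΔCt = -3.030 − 1.210 = -4.240
Fold change = 2^(−(-4.240)) = 2^4.240 = 18.8959

18.896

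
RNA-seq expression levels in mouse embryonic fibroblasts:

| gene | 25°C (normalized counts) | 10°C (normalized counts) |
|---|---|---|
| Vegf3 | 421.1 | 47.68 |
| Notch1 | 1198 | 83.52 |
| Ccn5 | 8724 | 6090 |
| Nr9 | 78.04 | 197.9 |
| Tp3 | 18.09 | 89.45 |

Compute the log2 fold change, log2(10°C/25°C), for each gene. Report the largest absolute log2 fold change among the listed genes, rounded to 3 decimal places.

3.842

log2(47.68/421.1) = -3.143  (Vegf3)
log2(83.52/1198) = -3.842  (Notch1)
log2(6090/8724) = -0.519  (Ccn5)
log2(197.9/78.04) = 1.342  (Nr9)
log2(89.45/18.09) = 2.306  (Tp3)
The largest magnitude belongs to Notch1.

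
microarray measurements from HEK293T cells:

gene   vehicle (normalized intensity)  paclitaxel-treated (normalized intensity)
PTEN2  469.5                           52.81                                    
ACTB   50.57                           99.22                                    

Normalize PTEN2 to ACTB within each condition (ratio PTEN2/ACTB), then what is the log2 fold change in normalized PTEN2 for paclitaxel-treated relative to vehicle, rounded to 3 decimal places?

-4.125

PTEN2/ACTB (vehicle) = 469.5 / 50.57 = 9.2842
PTEN2/ACTB (paclitaxel-treated) = 52.81 / 99.22 = 0.53225
Fold change = 0.53225 / 9.2842 = 0.0573
log2(0.0573) = -4.1246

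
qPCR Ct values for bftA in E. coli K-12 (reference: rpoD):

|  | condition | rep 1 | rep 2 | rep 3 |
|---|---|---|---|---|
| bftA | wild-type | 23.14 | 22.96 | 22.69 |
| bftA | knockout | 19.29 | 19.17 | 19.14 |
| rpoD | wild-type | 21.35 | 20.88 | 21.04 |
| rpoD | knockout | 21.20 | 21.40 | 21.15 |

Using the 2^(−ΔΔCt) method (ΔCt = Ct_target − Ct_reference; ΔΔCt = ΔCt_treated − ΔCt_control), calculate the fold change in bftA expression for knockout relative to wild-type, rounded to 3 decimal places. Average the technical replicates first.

Mean Ct: bftA wild-type 22.930; bftA knockout 19.200; rpoD wild-type 21.090; rpoD knockout 21.250
ΔCt(wild-type) = 22.930 − 21.090 = 1.840
ΔCt(knockout) = 19.200 − 21.250 = -2.050
ΔΔCt = -2.050 − 1.840 = -3.890
Fold change = 2^(−(-3.890)) = 2^3.890 = 14.8254

14.825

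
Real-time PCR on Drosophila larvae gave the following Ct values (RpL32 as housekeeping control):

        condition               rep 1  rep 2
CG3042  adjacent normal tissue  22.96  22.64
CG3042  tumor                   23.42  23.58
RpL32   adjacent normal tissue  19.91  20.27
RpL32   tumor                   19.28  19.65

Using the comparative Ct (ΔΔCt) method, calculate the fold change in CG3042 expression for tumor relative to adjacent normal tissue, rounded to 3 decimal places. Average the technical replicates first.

0.399

Mean Ct: CG3042 adjacent normal tissue 22.800; CG3042 tumor 23.500; RpL32 adjacent normal tissue 20.090; RpL32 tumor 19.465
ΔCt(adjacent normal tissue) = 22.800 − 20.090 = 2.710
ΔCt(tumor) = 23.500 − 19.465 = 4.035
ΔΔCt = 4.035 − 2.710 = 1.325
Fold change = 2^(−1.325) = 0.3991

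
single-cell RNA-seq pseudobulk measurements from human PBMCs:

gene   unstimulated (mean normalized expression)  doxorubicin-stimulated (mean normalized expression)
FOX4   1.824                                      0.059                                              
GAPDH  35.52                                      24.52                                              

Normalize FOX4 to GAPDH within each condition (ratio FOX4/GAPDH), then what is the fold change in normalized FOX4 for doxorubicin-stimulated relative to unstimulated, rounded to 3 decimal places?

0.047

FOX4/GAPDH (unstimulated) = 1.824 / 35.52 = 0.051351
FOX4/GAPDH (doxorubicin-stimulated) = 0.059 / 24.52 = 0.0024062
Fold change = 0.0024062 / 0.051351 = 0.0469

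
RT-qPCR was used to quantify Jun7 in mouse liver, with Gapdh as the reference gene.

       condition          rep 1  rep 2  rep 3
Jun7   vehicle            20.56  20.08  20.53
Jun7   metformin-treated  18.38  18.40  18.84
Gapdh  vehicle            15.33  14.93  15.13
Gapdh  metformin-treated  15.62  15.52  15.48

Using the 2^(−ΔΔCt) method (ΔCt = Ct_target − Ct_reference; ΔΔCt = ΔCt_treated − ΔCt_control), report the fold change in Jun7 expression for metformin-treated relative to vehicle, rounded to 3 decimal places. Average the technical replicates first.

4.790

Mean Ct: Jun7 vehicle 20.390; Jun7 metformin-treated 18.540; Gapdh vehicle 15.130; Gapdh metformin-treated 15.540
ΔCt(vehicle) = 20.390 − 15.130 = 5.260
ΔCt(metformin-treated) = 18.540 − 15.540 = 3.000
ΔΔCt = 3.000 − 5.260 = -2.260
Fold change = 2^(−(-2.260)) = 2^2.260 = 4.7899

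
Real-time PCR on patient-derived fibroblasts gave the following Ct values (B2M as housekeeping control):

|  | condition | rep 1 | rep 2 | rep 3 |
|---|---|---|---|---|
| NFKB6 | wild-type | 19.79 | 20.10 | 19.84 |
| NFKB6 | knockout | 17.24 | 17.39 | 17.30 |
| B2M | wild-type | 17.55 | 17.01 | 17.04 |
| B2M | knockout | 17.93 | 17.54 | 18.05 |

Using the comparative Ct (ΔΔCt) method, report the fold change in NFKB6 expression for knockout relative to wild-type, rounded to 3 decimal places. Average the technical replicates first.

Mean Ct: NFKB6 wild-type 19.910; NFKB6 knockout 17.310; B2M wild-type 17.200; B2M knockout 17.840
ΔCt(wild-type) = 19.910 − 17.200 = 2.710
ΔCt(knockout) = 17.310 − 17.840 = -0.530
ΔΔCt = -0.530 − 2.710 = -3.240
Fold change = 2^(−(-3.240)) = 2^3.240 = 9.4479

9.448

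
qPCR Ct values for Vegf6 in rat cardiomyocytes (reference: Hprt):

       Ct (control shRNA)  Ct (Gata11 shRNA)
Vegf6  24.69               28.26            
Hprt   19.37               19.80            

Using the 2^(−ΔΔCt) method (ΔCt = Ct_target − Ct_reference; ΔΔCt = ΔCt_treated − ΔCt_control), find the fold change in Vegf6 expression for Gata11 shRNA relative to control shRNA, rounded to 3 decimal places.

0.113

ΔCt(control shRNA) = 24.690 − 19.370 = 5.320
ΔCt(Gata11 shRNA) = 28.260 − 19.800 = 8.460
ΔΔCt = 8.460 − 5.320 = 3.140
Fold change = 2^(−3.140) = 0.1134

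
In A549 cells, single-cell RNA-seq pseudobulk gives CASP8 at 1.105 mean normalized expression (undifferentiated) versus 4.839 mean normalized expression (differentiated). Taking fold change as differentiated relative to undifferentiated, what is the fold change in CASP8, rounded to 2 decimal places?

Fold change = 4.839 / 1.105 = 4.379
CASP8 is upregulated.

4.38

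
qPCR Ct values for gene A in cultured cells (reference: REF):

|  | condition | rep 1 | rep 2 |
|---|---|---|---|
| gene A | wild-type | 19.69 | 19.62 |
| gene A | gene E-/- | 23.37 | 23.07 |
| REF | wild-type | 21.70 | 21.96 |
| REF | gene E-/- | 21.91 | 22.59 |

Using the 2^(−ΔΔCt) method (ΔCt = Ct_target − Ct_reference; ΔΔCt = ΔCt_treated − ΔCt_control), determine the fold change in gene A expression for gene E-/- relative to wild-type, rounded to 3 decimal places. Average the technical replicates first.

Mean Ct: gene A wild-type 19.655; gene A gene E-/- 23.220; REF wild-type 21.830; REF gene E-/- 22.250
ΔCt(wild-type) = 19.655 − 21.830 = -2.175
ΔCt(gene E-/-) = 23.220 − 22.250 = 0.970
ΔΔCt = 0.970 − (-2.175) = 3.145
Fold change = 2^(−3.145) = 0.1130

0.113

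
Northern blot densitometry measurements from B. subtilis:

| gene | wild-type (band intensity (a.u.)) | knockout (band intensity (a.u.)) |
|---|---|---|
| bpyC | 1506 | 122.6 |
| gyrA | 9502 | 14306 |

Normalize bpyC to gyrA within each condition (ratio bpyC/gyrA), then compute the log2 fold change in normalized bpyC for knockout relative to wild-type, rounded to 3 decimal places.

bpyC/gyrA (wild-type) = 1506 / 9502 = 0.15849
bpyC/gyrA (knockout) = 122.6 / 14306 = 0.0085698
Fold change = 0.0085698 / 0.15849 = 0.0541
log2(0.0541) = -4.2090

-4.209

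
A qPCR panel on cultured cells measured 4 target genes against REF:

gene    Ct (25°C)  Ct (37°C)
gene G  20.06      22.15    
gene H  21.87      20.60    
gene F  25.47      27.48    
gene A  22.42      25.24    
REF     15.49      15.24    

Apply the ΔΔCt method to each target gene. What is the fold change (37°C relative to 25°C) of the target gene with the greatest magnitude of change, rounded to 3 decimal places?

gene G: ΔΔCt = (22.15−15.24) − (20.06−15.49) = 6.91 − 4.57 = 2.34; fold change = 2^-2.34 = 0.198
gene H: ΔΔCt = (20.60−15.24) − (21.87−15.49) = 5.36 − 6.38 = -1.02; fold change = 2^1.02 = 2.028
gene F: ΔΔCt = (27.48−15.24) − (25.47−15.49) = 12.24 − 9.98 = 2.26; fold change = 2^-2.26 = 0.209
gene A: ΔΔCt = (25.24−15.24) − (22.42−15.49) = 10.00 − 6.93 = 3.07; fold change = 2^-3.07 = 0.119
gene A has the largest |ΔΔCt| = 3.07.

0.119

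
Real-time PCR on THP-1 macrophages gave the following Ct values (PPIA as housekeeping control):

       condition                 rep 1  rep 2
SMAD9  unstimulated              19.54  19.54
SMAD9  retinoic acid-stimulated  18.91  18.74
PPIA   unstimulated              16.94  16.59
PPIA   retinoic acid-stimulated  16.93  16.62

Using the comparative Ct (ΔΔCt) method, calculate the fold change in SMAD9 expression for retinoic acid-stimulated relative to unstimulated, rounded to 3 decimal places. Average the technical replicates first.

1.653

Mean Ct: SMAD9 unstimulated 19.540; SMAD9 retinoic acid-stimulated 18.825; PPIA unstimulated 16.765; PPIA retinoic acid-stimulated 16.775
ΔCt(unstimulated) = 19.540 − 16.765 = 2.775
ΔCt(retinoic acid-stimulated) = 18.825 − 16.775 = 2.050
ΔΔCt = 2.050 − 2.775 = -0.725
Fold change = 2^(−(-0.725)) = 2^0.725 = 1.6529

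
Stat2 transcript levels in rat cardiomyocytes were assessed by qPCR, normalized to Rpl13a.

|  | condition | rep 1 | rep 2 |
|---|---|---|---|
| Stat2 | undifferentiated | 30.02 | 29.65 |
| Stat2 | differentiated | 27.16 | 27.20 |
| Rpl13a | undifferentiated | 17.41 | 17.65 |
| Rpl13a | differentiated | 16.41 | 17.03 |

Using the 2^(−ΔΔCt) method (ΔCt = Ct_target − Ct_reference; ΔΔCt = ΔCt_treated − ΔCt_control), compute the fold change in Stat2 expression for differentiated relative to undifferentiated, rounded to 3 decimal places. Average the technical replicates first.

3.593

Mean Ct: Stat2 undifferentiated 29.835; Stat2 differentiated 27.180; Rpl13a undifferentiated 17.530; Rpl13a differentiated 16.720
ΔCt(undifferentiated) = 29.835 − 17.530 = 12.305
ΔCt(differentiated) = 27.180 − 16.720 = 10.460
ΔΔCt = 10.460 − 12.305 = -1.845
Fold change = 2^(−(-1.845)) = 2^1.845 = 3.5925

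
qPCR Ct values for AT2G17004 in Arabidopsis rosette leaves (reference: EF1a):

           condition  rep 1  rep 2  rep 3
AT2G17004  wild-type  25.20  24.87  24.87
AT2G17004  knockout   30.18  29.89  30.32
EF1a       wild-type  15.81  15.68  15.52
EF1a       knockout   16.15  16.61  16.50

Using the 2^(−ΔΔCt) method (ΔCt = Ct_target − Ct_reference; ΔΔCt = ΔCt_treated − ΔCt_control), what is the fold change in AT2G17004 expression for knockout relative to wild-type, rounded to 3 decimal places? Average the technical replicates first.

Mean Ct: AT2G17004 wild-type 24.980; AT2G17004 knockout 30.130; EF1a wild-type 15.670; EF1a knockout 16.420
ΔCt(wild-type) = 24.980 − 15.670 = 9.310
ΔCt(knockout) = 30.130 − 16.420 = 13.710
ΔΔCt = 13.710 − 9.310 = 4.400
Fold change = 2^(−4.400) = 0.0474

0.047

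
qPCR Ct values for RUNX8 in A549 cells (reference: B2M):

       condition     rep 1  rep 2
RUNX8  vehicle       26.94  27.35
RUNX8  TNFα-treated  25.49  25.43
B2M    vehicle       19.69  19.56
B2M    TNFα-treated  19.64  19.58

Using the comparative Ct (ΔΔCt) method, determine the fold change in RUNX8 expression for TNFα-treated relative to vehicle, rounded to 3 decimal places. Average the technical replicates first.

Mean Ct: RUNX8 vehicle 27.145; RUNX8 TNFα-treated 25.460; B2M vehicle 19.625; B2M TNFα-treated 19.610
ΔCt(vehicle) = 27.145 − 19.625 = 7.520
ΔCt(TNFα-treated) = 25.460 − 19.610 = 5.850
ΔΔCt = 5.850 − 7.520 = -1.670
Fold change = 2^(−(-1.670)) = 2^1.670 = 3.1821

3.182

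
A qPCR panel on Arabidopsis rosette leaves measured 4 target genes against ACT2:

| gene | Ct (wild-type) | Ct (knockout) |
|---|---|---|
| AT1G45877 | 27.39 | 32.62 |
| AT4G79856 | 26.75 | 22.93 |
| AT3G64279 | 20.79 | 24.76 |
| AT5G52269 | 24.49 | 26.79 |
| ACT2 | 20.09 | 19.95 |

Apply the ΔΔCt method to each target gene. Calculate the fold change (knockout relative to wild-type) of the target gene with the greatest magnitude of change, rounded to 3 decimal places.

0.024

AT1G45877: ΔΔCt = (32.62−19.95) − (27.39−20.09) = 12.67 − 7.30 = 5.37; fold change = 2^-5.37 = 0.024
AT4G79856: ΔΔCt = (22.93−19.95) − (26.75−20.09) = 2.98 − 6.66 = -3.68; fold change = 2^3.68 = 12.817
AT3G64279: ΔΔCt = (24.76−19.95) − (20.79−20.09) = 4.81 − 0.70 = 4.11; fold change = 2^-4.11 = 0.058
AT5G52269: ΔΔCt = (26.79−19.95) − (24.49−20.09) = 6.84 − 4.40 = 2.44; fold change = 2^-2.44 = 0.184
AT1G45877 has the largest |ΔΔCt| = 5.37.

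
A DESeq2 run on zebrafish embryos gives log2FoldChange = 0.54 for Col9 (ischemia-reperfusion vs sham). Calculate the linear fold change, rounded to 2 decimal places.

Fold change = 2^(0.54) = 1.454

1.45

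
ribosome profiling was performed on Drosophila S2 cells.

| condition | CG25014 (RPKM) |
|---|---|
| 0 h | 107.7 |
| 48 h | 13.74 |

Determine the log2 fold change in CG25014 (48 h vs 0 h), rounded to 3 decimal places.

Fold change = 13.74 / 107.7 = 0.1276
log2(0.1276) = -2.9706

-2.971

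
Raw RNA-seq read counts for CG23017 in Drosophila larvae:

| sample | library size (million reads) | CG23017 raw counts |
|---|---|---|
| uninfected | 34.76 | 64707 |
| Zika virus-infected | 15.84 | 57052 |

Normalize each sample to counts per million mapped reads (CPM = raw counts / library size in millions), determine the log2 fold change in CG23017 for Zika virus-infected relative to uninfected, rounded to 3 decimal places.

CPM(uninfected) = 64707 / 34.76 = 1861.5362
CPM(Zika virus-infected) = 57052 / 15.84 = 3601.7677
Fold change = 3601.7677 / 1861.5362 = 1.93484
log2(1.93484) = 0.9522

0.952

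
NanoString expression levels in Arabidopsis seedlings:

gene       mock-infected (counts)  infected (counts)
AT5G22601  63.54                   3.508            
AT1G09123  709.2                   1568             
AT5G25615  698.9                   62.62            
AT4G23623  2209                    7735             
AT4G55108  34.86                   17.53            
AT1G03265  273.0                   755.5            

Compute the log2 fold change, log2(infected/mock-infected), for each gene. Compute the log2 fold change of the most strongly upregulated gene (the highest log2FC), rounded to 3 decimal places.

log2(3.508/63.54) = -4.179  (AT5G22601)
log2(1568/709.2) = 1.145  (AT1G09123)
log2(62.62/698.9) = -3.480  (AT5G25615)
log2(7735/2209) = 1.808  (AT4G23623)
log2(17.53/34.86) = -0.992  (AT4G55108)
log2(755.5/273.0) = 1.469  (AT1G03265)
AT4G23623 is most strongly upregulated.

1.808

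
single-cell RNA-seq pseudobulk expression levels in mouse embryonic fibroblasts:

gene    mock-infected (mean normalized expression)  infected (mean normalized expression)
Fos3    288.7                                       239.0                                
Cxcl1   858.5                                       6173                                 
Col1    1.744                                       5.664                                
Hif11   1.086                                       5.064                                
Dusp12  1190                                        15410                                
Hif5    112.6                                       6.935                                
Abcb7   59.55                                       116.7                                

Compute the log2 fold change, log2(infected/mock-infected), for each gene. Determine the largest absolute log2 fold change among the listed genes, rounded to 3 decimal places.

4.021

log2(239.0/288.7) = -0.273  (Fos3)
log2(6173/858.5) = 2.846  (Cxcl1)
log2(5.664/1.744) = 1.699  (Col1)
log2(5.064/1.086) = 2.221  (Hif11)
log2(15410/1190) = 3.695  (Dusp12)
log2(6.935/112.6) = -4.021  (Hif5)
log2(116.7/59.55) = 0.971  (Abcb7)
The largest magnitude belongs to Hif5.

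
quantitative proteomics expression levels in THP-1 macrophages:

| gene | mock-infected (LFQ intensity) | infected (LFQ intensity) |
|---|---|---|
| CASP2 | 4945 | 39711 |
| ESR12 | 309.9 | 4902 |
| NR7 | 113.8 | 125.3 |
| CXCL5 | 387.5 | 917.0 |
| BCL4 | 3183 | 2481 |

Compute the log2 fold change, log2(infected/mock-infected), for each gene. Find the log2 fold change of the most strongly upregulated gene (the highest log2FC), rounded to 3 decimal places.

log2(39711/4945) = 3.005  (CASP2)
log2(4902/309.9) = 3.983  (ESR12)
log2(125.3/113.8) = 0.139  (NR7)
log2(917.0/387.5) = 1.243  (CXCL5)
log2(2481/3183) = -0.359  (BCL4)
ESR12 is most strongly upregulated.

3.983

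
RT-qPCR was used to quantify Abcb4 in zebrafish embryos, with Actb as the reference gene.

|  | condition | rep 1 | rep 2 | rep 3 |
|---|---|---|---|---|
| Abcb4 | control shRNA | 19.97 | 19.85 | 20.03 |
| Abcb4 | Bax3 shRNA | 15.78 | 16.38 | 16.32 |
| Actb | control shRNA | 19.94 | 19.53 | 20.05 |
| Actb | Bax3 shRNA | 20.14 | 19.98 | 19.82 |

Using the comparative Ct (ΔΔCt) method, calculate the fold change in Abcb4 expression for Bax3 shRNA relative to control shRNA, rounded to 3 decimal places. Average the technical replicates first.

15.242

Mean Ct: Abcb4 control shRNA 19.950; Abcb4 Bax3 shRNA 16.160; Actb control shRNA 19.840; Actb Bax3 shRNA 19.980
ΔCt(control shRNA) = 19.950 − 19.840 = 0.110
ΔCt(Bax3 shRNA) = 16.160 − 19.980 = -3.820
ΔΔCt = -3.820 − 0.110 = -3.930
Fold change = 2^(−(-3.930)) = 2^3.930 = 15.2422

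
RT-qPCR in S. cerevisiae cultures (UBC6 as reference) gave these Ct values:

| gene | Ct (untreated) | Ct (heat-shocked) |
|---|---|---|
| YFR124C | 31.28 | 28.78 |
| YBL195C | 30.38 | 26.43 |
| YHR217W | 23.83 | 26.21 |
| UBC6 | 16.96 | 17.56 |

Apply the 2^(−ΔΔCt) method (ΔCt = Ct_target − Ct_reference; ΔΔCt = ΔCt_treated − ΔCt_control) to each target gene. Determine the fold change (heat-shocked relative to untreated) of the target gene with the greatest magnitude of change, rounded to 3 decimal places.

23.425

YFR124C: ΔΔCt = (28.78−17.56) − (31.28−16.96) = 11.22 − 14.32 = -3.10; fold change = 2^3.10 = 8.574
YBL195C: ΔΔCt = (26.43−17.56) − (30.38−16.96) = 8.87 − 13.42 = -4.55; fold change = 2^4.55 = 23.425
YHR217W: ΔΔCt = (26.21−17.56) − (23.83−16.96) = 8.65 − 6.87 = 1.78; fold change = 2^-1.78 = 0.291
YBL195C has the largest |ΔΔCt| = 4.55.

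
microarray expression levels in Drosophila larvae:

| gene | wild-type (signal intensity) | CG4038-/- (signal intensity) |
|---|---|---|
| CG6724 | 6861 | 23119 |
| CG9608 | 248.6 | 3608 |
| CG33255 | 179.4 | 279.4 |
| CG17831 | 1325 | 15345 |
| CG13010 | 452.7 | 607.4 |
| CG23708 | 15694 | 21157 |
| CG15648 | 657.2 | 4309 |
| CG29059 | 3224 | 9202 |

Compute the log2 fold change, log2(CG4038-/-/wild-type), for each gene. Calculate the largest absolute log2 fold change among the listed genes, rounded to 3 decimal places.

3.859

log2(23119/6861) = 1.753  (CG6724)
log2(3608/248.6) = 3.859  (CG9608)
log2(279.4/179.4) = 0.639  (CG33255)
log2(15345/1325) = 3.534  (CG17831)
log2(607.4/452.7) = 0.424  (CG13010)
log2(21157/15694) = 0.431  (CG23708)
log2(4309/657.2) = 2.713  (CG15648)
log2(9202/3224) = 1.513  (CG29059)
The largest magnitude belongs to CG9608.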